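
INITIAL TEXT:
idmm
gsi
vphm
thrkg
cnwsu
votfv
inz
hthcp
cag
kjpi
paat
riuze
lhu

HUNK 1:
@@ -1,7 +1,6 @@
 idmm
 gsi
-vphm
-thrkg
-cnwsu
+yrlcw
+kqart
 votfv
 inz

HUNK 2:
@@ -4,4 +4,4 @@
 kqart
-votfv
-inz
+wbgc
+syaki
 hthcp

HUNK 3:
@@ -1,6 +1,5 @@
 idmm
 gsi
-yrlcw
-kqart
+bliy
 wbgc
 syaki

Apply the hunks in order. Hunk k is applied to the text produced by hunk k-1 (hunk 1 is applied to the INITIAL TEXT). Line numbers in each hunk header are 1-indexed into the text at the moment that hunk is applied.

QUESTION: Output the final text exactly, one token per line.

Answer: idmm
gsi
bliy
wbgc
syaki
hthcp
cag
kjpi
paat
riuze
lhu

Derivation:
Hunk 1: at line 1 remove [vphm,thrkg,cnwsu] add [yrlcw,kqart] -> 12 lines: idmm gsi yrlcw kqart votfv inz hthcp cag kjpi paat riuze lhu
Hunk 2: at line 4 remove [votfv,inz] add [wbgc,syaki] -> 12 lines: idmm gsi yrlcw kqart wbgc syaki hthcp cag kjpi paat riuze lhu
Hunk 3: at line 1 remove [yrlcw,kqart] add [bliy] -> 11 lines: idmm gsi bliy wbgc syaki hthcp cag kjpi paat riuze lhu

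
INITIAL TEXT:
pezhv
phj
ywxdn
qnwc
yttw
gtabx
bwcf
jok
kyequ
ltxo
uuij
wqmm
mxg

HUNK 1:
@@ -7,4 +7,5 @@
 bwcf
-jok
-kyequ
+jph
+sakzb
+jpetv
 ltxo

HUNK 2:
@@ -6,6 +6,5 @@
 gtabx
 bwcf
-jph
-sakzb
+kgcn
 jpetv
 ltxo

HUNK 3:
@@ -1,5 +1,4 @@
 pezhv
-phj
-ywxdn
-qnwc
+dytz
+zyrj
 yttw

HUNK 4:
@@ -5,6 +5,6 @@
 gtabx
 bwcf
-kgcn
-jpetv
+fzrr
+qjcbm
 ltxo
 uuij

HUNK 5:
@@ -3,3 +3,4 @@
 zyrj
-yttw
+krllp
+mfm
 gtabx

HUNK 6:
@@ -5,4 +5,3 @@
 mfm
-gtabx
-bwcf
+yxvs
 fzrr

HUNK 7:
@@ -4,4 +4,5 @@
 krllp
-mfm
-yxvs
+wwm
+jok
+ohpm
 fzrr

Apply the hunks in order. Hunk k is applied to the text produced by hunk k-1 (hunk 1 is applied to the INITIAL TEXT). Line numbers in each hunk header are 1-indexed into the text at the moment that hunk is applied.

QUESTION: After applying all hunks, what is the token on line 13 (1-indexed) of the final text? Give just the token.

Hunk 1: at line 7 remove [jok,kyequ] add [jph,sakzb,jpetv] -> 14 lines: pezhv phj ywxdn qnwc yttw gtabx bwcf jph sakzb jpetv ltxo uuij wqmm mxg
Hunk 2: at line 6 remove [jph,sakzb] add [kgcn] -> 13 lines: pezhv phj ywxdn qnwc yttw gtabx bwcf kgcn jpetv ltxo uuij wqmm mxg
Hunk 3: at line 1 remove [phj,ywxdn,qnwc] add [dytz,zyrj] -> 12 lines: pezhv dytz zyrj yttw gtabx bwcf kgcn jpetv ltxo uuij wqmm mxg
Hunk 4: at line 5 remove [kgcn,jpetv] add [fzrr,qjcbm] -> 12 lines: pezhv dytz zyrj yttw gtabx bwcf fzrr qjcbm ltxo uuij wqmm mxg
Hunk 5: at line 3 remove [yttw] add [krllp,mfm] -> 13 lines: pezhv dytz zyrj krllp mfm gtabx bwcf fzrr qjcbm ltxo uuij wqmm mxg
Hunk 6: at line 5 remove [gtabx,bwcf] add [yxvs] -> 12 lines: pezhv dytz zyrj krllp mfm yxvs fzrr qjcbm ltxo uuij wqmm mxg
Hunk 7: at line 4 remove [mfm,yxvs] add [wwm,jok,ohpm] -> 13 lines: pezhv dytz zyrj krllp wwm jok ohpm fzrr qjcbm ltxo uuij wqmm mxg
Final line 13: mxg

Answer: mxg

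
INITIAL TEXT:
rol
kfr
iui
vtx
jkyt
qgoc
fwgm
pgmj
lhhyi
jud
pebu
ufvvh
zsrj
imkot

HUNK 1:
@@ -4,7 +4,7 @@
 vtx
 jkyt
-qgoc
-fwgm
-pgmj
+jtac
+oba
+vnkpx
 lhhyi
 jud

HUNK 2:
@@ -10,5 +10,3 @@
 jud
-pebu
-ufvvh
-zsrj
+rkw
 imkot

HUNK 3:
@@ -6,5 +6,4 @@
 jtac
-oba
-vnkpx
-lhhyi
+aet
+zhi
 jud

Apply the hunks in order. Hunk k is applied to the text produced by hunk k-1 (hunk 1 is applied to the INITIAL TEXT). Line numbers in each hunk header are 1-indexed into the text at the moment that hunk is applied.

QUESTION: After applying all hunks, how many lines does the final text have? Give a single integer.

Answer: 11

Derivation:
Hunk 1: at line 4 remove [qgoc,fwgm,pgmj] add [jtac,oba,vnkpx] -> 14 lines: rol kfr iui vtx jkyt jtac oba vnkpx lhhyi jud pebu ufvvh zsrj imkot
Hunk 2: at line 10 remove [pebu,ufvvh,zsrj] add [rkw] -> 12 lines: rol kfr iui vtx jkyt jtac oba vnkpx lhhyi jud rkw imkot
Hunk 3: at line 6 remove [oba,vnkpx,lhhyi] add [aet,zhi] -> 11 lines: rol kfr iui vtx jkyt jtac aet zhi jud rkw imkot
Final line count: 11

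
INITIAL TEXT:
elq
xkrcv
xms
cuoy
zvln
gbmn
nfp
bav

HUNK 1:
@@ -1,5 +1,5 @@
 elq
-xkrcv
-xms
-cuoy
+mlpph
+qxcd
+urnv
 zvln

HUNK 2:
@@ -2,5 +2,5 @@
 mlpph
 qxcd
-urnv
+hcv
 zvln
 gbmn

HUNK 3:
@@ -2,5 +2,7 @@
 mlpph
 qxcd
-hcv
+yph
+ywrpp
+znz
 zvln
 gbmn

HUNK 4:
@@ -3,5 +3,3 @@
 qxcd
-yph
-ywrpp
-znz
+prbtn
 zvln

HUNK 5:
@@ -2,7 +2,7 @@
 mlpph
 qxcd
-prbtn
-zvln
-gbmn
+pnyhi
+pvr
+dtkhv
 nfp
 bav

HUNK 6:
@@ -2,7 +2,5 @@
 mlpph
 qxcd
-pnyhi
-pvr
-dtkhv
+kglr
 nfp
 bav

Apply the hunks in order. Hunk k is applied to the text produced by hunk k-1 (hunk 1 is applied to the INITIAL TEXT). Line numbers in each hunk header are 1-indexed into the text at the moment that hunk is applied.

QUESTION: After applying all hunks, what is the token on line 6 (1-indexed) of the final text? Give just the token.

Hunk 1: at line 1 remove [xkrcv,xms,cuoy] add [mlpph,qxcd,urnv] -> 8 lines: elq mlpph qxcd urnv zvln gbmn nfp bav
Hunk 2: at line 2 remove [urnv] add [hcv] -> 8 lines: elq mlpph qxcd hcv zvln gbmn nfp bav
Hunk 3: at line 2 remove [hcv] add [yph,ywrpp,znz] -> 10 lines: elq mlpph qxcd yph ywrpp znz zvln gbmn nfp bav
Hunk 4: at line 3 remove [yph,ywrpp,znz] add [prbtn] -> 8 lines: elq mlpph qxcd prbtn zvln gbmn nfp bav
Hunk 5: at line 2 remove [prbtn,zvln,gbmn] add [pnyhi,pvr,dtkhv] -> 8 lines: elq mlpph qxcd pnyhi pvr dtkhv nfp bav
Hunk 6: at line 2 remove [pnyhi,pvr,dtkhv] add [kglr] -> 6 lines: elq mlpph qxcd kglr nfp bav
Final line 6: bav

Answer: bav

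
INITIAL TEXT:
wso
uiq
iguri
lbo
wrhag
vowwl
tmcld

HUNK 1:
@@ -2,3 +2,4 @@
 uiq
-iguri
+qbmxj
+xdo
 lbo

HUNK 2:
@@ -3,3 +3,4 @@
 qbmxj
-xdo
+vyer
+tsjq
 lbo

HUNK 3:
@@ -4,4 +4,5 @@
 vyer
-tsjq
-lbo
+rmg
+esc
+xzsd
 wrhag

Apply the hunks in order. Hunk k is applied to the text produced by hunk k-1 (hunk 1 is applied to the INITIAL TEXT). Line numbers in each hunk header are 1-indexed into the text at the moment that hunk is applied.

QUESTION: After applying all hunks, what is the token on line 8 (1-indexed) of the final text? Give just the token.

Hunk 1: at line 2 remove [iguri] add [qbmxj,xdo] -> 8 lines: wso uiq qbmxj xdo lbo wrhag vowwl tmcld
Hunk 2: at line 3 remove [xdo] add [vyer,tsjq] -> 9 lines: wso uiq qbmxj vyer tsjq lbo wrhag vowwl tmcld
Hunk 3: at line 4 remove [tsjq,lbo] add [rmg,esc,xzsd] -> 10 lines: wso uiq qbmxj vyer rmg esc xzsd wrhag vowwl tmcld
Final line 8: wrhag

Answer: wrhag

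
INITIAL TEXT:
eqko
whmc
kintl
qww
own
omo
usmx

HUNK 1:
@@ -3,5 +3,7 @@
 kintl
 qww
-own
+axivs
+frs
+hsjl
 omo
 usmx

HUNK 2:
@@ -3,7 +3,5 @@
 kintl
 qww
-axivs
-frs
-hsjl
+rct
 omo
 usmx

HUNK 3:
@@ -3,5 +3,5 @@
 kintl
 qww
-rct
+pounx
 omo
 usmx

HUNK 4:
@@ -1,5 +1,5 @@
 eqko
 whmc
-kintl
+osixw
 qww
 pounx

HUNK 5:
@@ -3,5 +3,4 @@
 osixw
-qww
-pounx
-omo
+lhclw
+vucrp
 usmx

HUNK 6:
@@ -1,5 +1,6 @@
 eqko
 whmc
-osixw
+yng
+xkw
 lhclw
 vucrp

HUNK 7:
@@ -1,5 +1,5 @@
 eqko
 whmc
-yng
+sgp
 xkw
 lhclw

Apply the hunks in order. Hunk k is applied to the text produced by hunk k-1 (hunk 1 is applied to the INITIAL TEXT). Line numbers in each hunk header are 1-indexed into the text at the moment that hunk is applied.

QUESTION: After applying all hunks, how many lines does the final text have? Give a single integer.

Hunk 1: at line 3 remove [own] add [axivs,frs,hsjl] -> 9 lines: eqko whmc kintl qww axivs frs hsjl omo usmx
Hunk 2: at line 3 remove [axivs,frs,hsjl] add [rct] -> 7 lines: eqko whmc kintl qww rct omo usmx
Hunk 3: at line 3 remove [rct] add [pounx] -> 7 lines: eqko whmc kintl qww pounx omo usmx
Hunk 4: at line 1 remove [kintl] add [osixw] -> 7 lines: eqko whmc osixw qww pounx omo usmx
Hunk 5: at line 3 remove [qww,pounx,omo] add [lhclw,vucrp] -> 6 lines: eqko whmc osixw lhclw vucrp usmx
Hunk 6: at line 1 remove [osixw] add [yng,xkw] -> 7 lines: eqko whmc yng xkw lhclw vucrp usmx
Hunk 7: at line 1 remove [yng] add [sgp] -> 7 lines: eqko whmc sgp xkw lhclw vucrp usmx
Final line count: 7

Answer: 7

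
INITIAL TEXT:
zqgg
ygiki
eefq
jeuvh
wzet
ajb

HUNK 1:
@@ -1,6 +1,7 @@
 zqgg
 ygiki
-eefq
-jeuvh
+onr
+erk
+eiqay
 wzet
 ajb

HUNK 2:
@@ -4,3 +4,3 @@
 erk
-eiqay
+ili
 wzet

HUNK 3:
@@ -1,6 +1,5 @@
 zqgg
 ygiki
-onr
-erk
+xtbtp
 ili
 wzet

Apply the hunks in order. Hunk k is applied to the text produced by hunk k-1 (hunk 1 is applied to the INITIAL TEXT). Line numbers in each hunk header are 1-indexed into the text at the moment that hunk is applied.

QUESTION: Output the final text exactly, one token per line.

Answer: zqgg
ygiki
xtbtp
ili
wzet
ajb

Derivation:
Hunk 1: at line 1 remove [eefq,jeuvh] add [onr,erk,eiqay] -> 7 lines: zqgg ygiki onr erk eiqay wzet ajb
Hunk 2: at line 4 remove [eiqay] add [ili] -> 7 lines: zqgg ygiki onr erk ili wzet ajb
Hunk 3: at line 1 remove [onr,erk] add [xtbtp] -> 6 lines: zqgg ygiki xtbtp ili wzet ajb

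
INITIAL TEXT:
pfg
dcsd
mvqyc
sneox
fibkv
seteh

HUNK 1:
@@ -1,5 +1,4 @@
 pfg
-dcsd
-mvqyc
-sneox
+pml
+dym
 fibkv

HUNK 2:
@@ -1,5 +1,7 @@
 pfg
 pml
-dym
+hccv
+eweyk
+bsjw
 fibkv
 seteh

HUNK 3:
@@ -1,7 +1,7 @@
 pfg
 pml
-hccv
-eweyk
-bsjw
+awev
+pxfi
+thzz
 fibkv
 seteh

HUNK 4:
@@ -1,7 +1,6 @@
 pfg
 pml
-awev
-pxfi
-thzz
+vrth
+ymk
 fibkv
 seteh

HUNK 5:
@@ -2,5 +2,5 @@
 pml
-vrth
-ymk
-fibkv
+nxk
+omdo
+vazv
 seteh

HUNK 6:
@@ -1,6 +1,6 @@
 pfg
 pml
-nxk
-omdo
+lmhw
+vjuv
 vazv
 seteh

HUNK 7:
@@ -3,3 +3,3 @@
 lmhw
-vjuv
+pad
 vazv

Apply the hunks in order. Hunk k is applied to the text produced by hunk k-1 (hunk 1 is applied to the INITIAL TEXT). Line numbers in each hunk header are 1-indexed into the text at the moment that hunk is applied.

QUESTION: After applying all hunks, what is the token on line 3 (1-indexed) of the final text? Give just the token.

Hunk 1: at line 1 remove [dcsd,mvqyc,sneox] add [pml,dym] -> 5 lines: pfg pml dym fibkv seteh
Hunk 2: at line 1 remove [dym] add [hccv,eweyk,bsjw] -> 7 lines: pfg pml hccv eweyk bsjw fibkv seteh
Hunk 3: at line 1 remove [hccv,eweyk,bsjw] add [awev,pxfi,thzz] -> 7 lines: pfg pml awev pxfi thzz fibkv seteh
Hunk 4: at line 1 remove [awev,pxfi,thzz] add [vrth,ymk] -> 6 lines: pfg pml vrth ymk fibkv seteh
Hunk 5: at line 2 remove [vrth,ymk,fibkv] add [nxk,omdo,vazv] -> 6 lines: pfg pml nxk omdo vazv seteh
Hunk 6: at line 1 remove [nxk,omdo] add [lmhw,vjuv] -> 6 lines: pfg pml lmhw vjuv vazv seteh
Hunk 7: at line 3 remove [vjuv] add [pad] -> 6 lines: pfg pml lmhw pad vazv seteh
Final line 3: lmhw

Answer: lmhw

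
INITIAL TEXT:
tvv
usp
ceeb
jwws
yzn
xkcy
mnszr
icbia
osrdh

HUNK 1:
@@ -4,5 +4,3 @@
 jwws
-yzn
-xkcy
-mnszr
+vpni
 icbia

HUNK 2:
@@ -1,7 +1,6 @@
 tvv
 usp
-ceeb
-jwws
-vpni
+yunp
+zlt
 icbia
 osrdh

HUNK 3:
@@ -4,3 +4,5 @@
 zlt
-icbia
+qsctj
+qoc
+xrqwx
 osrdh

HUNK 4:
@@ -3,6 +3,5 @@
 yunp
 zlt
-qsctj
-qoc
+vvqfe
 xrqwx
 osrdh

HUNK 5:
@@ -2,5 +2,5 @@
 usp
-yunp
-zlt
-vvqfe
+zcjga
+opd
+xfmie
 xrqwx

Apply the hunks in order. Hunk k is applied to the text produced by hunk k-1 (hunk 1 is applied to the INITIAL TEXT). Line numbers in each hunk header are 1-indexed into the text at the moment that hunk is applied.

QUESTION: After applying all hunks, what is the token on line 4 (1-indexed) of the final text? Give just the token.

Answer: opd

Derivation:
Hunk 1: at line 4 remove [yzn,xkcy,mnszr] add [vpni] -> 7 lines: tvv usp ceeb jwws vpni icbia osrdh
Hunk 2: at line 1 remove [ceeb,jwws,vpni] add [yunp,zlt] -> 6 lines: tvv usp yunp zlt icbia osrdh
Hunk 3: at line 4 remove [icbia] add [qsctj,qoc,xrqwx] -> 8 lines: tvv usp yunp zlt qsctj qoc xrqwx osrdh
Hunk 4: at line 3 remove [qsctj,qoc] add [vvqfe] -> 7 lines: tvv usp yunp zlt vvqfe xrqwx osrdh
Hunk 5: at line 2 remove [yunp,zlt,vvqfe] add [zcjga,opd,xfmie] -> 7 lines: tvv usp zcjga opd xfmie xrqwx osrdh
Final line 4: opd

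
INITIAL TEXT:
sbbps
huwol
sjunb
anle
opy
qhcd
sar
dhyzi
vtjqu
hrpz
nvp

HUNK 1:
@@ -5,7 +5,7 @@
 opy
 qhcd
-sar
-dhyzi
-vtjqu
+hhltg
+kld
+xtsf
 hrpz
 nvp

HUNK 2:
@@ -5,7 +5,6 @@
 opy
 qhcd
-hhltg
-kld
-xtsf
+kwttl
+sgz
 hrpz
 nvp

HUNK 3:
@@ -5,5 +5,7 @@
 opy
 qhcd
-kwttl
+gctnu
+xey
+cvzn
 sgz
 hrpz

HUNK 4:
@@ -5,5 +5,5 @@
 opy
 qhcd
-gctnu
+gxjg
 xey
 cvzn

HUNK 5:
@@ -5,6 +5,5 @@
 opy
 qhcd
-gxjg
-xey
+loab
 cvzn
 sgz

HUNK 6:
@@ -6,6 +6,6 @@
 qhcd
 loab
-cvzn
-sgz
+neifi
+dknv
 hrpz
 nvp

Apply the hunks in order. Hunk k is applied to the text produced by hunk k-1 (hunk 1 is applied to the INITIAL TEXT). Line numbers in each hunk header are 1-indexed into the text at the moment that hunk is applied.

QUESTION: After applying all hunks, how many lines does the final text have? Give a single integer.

Answer: 11

Derivation:
Hunk 1: at line 5 remove [sar,dhyzi,vtjqu] add [hhltg,kld,xtsf] -> 11 lines: sbbps huwol sjunb anle opy qhcd hhltg kld xtsf hrpz nvp
Hunk 2: at line 5 remove [hhltg,kld,xtsf] add [kwttl,sgz] -> 10 lines: sbbps huwol sjunb anle opy qhcd kwttl sgz hrpz nvp
Hunk 3: at line 5 remove [kwttl] add [gctnu,xey,cvzn] -> 12 lines: sbbps huwol sjunb anle opy qhcd gctnu xey cvzn sgz hrpz nvp
Hunk 4: at line 5 remove [gctnu] add [gxjg] -> 12 lines: sbbps huwol sjunb anle opy qhcd gxjg xey cvzn sgz hrpz nvp
Hunk 5: at line 5 remove [gxjg,xey] add [loab] -> 11 lines: sbbps huwol sjunb anle opy qhcd loab cvzn sgz hrpz nvp
Hunk 6: at line 6 remove [cvzn,sgz] add [neifi,dknv] -> 11 lines: sbbps huwol sjunb anle opy qhcd loab neifi dknv hrpz nvp
Final line count: 11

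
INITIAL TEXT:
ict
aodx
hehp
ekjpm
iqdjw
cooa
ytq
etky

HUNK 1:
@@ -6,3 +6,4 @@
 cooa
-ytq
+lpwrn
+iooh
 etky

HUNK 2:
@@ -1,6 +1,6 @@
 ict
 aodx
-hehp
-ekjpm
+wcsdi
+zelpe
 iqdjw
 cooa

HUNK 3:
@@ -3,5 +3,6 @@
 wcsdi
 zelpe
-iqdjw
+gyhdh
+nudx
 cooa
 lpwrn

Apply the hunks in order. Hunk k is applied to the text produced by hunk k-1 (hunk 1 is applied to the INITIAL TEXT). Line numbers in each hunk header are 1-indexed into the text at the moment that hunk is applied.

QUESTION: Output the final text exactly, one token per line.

Hunk 1: at line 6 remove [ytq] add [lpwrn,iooh] -> 9 lines: ict aodx hehp ekjpm iqdjw cooa lpwrn iooh etky
Hunk 2: at line 1 remove [hehp,ekjpm] add [wcsdi,zelpe] -> 9 lines: ict aodx wcsdi zelpe iqdjw cooa lpwrn iooh etky
Hunk 3: at line 3 remove [iqdjw] add [gyhdh,nudx] -> 10 lines: ict aodx wcsdi zelpe gyhdh nudx cooa lpwrn iooh etky

Answer: ict
aodx
wcsdi
zelpe
gyhdh
nudx
cooa
lpwrn
iooh
etky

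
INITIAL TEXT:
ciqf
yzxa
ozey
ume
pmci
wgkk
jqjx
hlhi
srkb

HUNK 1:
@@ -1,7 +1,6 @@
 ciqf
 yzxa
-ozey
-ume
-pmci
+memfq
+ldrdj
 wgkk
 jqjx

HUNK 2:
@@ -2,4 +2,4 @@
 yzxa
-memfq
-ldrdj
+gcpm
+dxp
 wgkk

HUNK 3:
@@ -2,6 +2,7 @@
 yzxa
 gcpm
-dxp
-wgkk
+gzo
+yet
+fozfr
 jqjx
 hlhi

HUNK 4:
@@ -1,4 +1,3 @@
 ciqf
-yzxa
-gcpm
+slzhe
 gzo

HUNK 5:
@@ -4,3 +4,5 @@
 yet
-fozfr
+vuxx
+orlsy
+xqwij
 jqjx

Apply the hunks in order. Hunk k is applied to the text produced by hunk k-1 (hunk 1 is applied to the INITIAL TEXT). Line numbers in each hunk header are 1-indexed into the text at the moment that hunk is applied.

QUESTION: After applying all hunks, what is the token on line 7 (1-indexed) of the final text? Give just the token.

Answer: xqwij

Derivation:
Hunk 1: at line 1 remove [ozey,ume,pmci] add [memfq,ldrdj] -> 8 lines: ciqf yzxa memfq ldrdj wgkk jqjx hlhi srkb
Hunk 2: at line 2 remove [memfq,ldrdj] add [gcpm,dxp] -> 8 lines: ciqf yzxa gcpm dxp wgkk jqjx hlhi srkb
Hunk 3: at line 2 remove [dxp,wgkk] add [gzo,yet,fozfr] -> 9 lines: ciqf yzxa gcpm gzo yet fozfr jqjx hlhi srkb
Hunk 4: at line 1 remove [yzxa,gcpm] add [slzhe] -> 8 lines: ciqf slzhe gzo yet fozfr jqjx hlhi srkb
Hunk 5: at line 4 remove [fozfr] add [vuxx,orlsy,xqwij] -> 10 lines: ciqf slzhe gzo yet vuxx orlsy xqwij jqjx hlhi srkb
Final line 7: xqwij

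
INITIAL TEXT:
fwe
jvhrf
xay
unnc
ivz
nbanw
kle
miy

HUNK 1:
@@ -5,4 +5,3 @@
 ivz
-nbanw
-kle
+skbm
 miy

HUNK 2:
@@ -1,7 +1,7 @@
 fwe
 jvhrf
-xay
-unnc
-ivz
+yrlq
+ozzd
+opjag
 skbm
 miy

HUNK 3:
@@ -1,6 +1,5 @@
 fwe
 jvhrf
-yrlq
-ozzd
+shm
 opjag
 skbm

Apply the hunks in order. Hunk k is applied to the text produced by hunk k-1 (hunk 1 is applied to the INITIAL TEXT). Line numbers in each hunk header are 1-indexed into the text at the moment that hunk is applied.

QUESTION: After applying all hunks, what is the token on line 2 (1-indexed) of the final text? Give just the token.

Hunk 1: at line 5 remove [nbanw,kle] add [skbm] -> 7 lines: fwe jvhrf xay unnc ivz skbm miy
Hunk 2: at line 1 remove [xay,unnc,ivz] add [yrlq,ozzd,opjag] -> 7 lines: fwe jvhrf yrlq ozzd opjag skbm miy
Hunk 3: at line 1 remove [yrlq,ozzd] add [shm] -> 6 lines: fwe jvhrf shm opjag skbm miy
Final line 2: jvhrf

Answer: jvhrf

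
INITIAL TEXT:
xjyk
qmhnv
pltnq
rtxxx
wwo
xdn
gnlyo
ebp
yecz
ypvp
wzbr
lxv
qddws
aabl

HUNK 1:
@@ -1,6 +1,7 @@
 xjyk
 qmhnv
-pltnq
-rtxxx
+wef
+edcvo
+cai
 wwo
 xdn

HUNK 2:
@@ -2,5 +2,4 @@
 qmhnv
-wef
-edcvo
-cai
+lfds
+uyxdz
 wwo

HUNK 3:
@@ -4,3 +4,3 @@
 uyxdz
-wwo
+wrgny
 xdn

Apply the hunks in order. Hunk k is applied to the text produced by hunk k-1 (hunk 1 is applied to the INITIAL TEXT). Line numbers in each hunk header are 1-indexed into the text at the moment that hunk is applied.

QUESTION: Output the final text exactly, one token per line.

Answer: xjyk
qmhnv
lfds
uyxdz
wrgny
xdn
gnlyo
ebp
yecz
ypvp
wzbr
lxv
qddws
aabl

Derivation:
Hunk 1: at line 1 remove [pltnq,rtxxx] add [wef,edcvo,cai] -> 15 lines: xjyk qmhnv wef edcvo cai wwo xdn gnlyo ebp yecz ypvp wzbr lxv qddws aabl
Hunk 2: at line 2 remove [wef,edcvo,cai] add [lfds,uyxdz] -> 14 lines: xjyk qmhnv lfds uyxdz wwo xdn gnlyo ebp yecz ypvp wzbr lxv qddws aabl
Hunk 3: at line 4 remove [wwo] add [wrgny] -> 14 lines: xjyk qmhnv lfds uyxdz wrgny xdn gnlyo ebp yecz ypvp wzbr lxv qddws aabl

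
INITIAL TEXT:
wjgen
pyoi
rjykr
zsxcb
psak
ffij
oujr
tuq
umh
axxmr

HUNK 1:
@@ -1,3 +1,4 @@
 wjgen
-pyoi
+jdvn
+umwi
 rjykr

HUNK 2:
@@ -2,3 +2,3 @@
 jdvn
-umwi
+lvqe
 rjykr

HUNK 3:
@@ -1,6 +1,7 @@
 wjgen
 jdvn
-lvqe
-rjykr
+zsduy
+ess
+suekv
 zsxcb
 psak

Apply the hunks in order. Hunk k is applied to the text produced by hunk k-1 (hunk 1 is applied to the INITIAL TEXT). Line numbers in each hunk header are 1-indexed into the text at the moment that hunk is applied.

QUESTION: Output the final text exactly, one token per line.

Hunk 1: at line 1 remove [pyoi] add [jdvn,umwi] -> 11 lines: wjgen jdvn umwi rjykr zsxcb psak ffij oujr tuq umh axxmr
Hunk 2: at line 2 remove [umwi] add [lvqe] -> 11 lines: wjgen jdvn lvqe rjykr zsxcb psak ffij oujr tuq umh axxmr
Hunk 3: at line 1 remove [lvqe,rjykr] add [zsduy,ess,suekv] -> 12 lines: wjgen jdvn zsduy ess suekv zsxcb psak ffij oujr tuq umh axxmr

Answer: wjgen
jdvn
zsduy
ess
suekv
zsxcb
psak
ffij
oujr
tuq
umh
axxmr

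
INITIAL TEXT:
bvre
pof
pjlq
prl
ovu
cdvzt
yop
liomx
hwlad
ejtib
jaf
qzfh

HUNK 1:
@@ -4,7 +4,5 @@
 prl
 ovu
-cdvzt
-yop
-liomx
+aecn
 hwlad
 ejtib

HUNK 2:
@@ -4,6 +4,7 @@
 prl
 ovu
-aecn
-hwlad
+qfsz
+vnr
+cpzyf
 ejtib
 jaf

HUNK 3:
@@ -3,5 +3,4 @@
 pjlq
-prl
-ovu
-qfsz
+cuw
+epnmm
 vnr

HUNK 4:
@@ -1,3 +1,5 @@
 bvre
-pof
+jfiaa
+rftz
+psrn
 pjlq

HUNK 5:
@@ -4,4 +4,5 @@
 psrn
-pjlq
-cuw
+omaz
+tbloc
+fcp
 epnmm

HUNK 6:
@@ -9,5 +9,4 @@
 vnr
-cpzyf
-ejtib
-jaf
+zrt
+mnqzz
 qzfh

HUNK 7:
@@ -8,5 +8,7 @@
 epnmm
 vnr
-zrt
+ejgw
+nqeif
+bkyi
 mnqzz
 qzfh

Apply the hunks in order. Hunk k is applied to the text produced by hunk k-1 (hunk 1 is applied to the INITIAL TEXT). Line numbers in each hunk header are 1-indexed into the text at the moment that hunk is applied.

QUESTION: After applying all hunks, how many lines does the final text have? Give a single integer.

Hunk 1: at line 4 remove [cdvzt,yop,liomx] add [aecn] -> 10 lines: bvre pof pjlq prl ovu aecn hwlad ejtib jaf qzfh
Hunk 2: at line 4 remove [aecn,hwlad] add [qfsz,vnr,cpzyf] -> 11 lines: bvre pof pjlq prl ovu qfsz vnr cpzyf ejtib jaf qzfh
Hunk 3: at line 3 remove [prl,ovu,qfsz] add [cuw,epnmm] -> 10 lines: bvre pof pjlq cuw epnmm vnr cpzyf ejtib jaf qzfh
Hunk 4: at line 1 remove [pof] add [jfiaa,rftz,psrn] -> 12 lines: bvre jfiaa rftz psrn pjlq cuw epnmm vnr cpzyf ejtib jaf qzfh
Hunk 5: at line 4 remove [pjlq,cuw] add [omaz,tbloc,fcp] -> 13 lines: bvre jfiaa rftz psrn omaz tbloc fcp epnmm vnr cpzyf ejtib jaf qzfh
Hunk 6: at line 9 remove [cpzyf,ejtib,jaf] add [zrt,mnqzz] -> 12 lines: bvre jfiaa rftz psrn omaz tbloc fcp epnmm vnr zrt mnqzz qzfh
Hunk 7: at line 8 remove [zrt] add [ejgw,nqeif,bkyi] -> 14 lines: bvre jfiaa rftz psrn omaz tbloc fcp epnmm vnr ejgw nqeif bkyi mnqzz qzfh
Final line count: 14

Answer: 14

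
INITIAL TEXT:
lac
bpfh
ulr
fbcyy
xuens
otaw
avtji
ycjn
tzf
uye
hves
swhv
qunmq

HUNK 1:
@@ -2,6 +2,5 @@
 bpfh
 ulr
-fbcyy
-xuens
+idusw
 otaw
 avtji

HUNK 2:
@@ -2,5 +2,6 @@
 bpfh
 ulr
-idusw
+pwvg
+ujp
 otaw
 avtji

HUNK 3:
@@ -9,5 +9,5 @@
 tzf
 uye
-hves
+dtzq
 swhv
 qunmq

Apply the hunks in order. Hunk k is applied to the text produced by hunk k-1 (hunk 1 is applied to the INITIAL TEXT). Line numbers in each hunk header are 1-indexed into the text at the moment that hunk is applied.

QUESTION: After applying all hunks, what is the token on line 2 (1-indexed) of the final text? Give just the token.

Answer: bpfh

Derivation:
Hunk 1: at line 2 remove [fbcyy,xuens] add [idusw] -> 12 lines: lac bpfh ulr idusw otaw avtji ycjn tzf uye hves swhv qunmq
Hunk 2: at line 2 remove [idusw] add [pwvg,ujp] -> 13 lines: lac bpfh ulr pwvg ujp otaw avtji ycjn tzf uye hves swhv qunmq
Hunk 3: at line 9 remove [hves] add [dtzq] -> 13 lines: lac bpfh ulr pwvg ujp otaw avtji ycjn tzf uye dtzq swhv qunmq
Final line 2: bpfh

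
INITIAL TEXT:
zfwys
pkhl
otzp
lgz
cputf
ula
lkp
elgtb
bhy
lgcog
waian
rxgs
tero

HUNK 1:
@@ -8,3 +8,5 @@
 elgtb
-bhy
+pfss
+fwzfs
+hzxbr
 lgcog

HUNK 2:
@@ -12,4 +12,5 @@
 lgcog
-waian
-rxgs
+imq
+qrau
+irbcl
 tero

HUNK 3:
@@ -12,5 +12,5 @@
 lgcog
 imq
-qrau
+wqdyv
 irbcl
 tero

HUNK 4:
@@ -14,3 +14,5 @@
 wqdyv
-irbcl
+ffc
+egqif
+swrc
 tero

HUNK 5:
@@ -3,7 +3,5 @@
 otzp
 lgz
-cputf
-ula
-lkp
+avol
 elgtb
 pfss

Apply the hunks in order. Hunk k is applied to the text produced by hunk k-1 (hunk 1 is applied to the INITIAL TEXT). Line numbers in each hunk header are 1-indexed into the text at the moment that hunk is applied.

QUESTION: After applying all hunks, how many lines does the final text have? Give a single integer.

Answer: 16

Derivation:
Hunk 1: at line 8 remove [bhy] add [pfss,fwzfs,hzxbr] -> 15 lines: zfwys pkhl otzp lgz cputf ula lkp elgtb pfss fwzfs hzxbr lgcog waian rxgs tero
Hunk 2: at line 12 remove [waian,rxgs] add [imq,qrau,irbcl] -> 16 lines: zfwys pkhl otzp lgz cputf ula lkp elgtb pfss fwzfs hzxbr lgcog imq qrau irbcl tero
Hunk 3: at line 12 remove [qrau] add [wqdyv] -> 16 lines: zfwys pkhl otzp lgz cputf ula lkp elgtb pfss fwzfs hzxbr lgcog imq wqdyv irbcl tero
Hunk 4: at line 14 remove [irbcl] add [ffc,egqif,swrc] -> 18 lines: zfwys pkhl otzp lgz cputf ula lkp elgtb pfss fwzfs hzxbr lgcog imq wqdyv ffc egqif swrc tero
Hunk 5: at line 3 remove [cputf,ula,lkp] add [avol] -> 16 lines: zfwys pkhl otzp lgz avol elgtb pfss fwzfs hzxbr lgcog imq wqdyv ffc egqif swrc tero
Final line count: 16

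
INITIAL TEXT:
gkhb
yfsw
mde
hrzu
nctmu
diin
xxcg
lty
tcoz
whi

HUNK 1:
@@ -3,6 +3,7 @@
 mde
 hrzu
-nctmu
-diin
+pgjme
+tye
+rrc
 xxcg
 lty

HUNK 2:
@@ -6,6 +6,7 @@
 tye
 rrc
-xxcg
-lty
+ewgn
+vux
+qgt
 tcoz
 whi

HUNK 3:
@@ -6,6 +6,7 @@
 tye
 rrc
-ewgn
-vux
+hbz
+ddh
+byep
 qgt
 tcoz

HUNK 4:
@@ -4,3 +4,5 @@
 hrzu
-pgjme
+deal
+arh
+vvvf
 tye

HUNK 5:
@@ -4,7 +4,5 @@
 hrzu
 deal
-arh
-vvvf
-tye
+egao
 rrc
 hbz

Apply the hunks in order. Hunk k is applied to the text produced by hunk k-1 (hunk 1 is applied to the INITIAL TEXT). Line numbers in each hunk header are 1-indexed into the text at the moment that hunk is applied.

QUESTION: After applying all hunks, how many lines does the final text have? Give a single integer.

Hunk 1: at line 3 remove [nctmu,diin] add [pgjme,tye,rrc] -> 11 lines: gkhb yfsw mde hrzu pgjme tye rrc xxcg lty tcoz whi
Hunk 2: at line 6 remove [xxcg,lty] add [ewgn,vux,qgt] -> 12 lines: gkhb yfsw mde hrzu pgjme tye rrc ewgn vux qgt tcoz whi
Hunk 3: at line 6 remove [ewgn,vux] add [hbz,ddh,byep] -> 13 lines: gkhb yfsw mde hrzu pgjme tye rrc hbz ddh byep qgt tcoz whi
Hunk 4: at line 4 remove [pgjme] add [deal,arh,vvvf] -> 15 lines: gkhb yfsw mde hrzu deal arh vvvf tye rrc hbz ddh byep qgt tcoz whi
Hunk 5: at line 4 remove [arh,vvvf,tye] add [egao] -> 13 lines: gkhb yfsw mde hrzu deal egao rrc hbz ddh byep qgt tcoz whi
Final line count: 13

Answer: 13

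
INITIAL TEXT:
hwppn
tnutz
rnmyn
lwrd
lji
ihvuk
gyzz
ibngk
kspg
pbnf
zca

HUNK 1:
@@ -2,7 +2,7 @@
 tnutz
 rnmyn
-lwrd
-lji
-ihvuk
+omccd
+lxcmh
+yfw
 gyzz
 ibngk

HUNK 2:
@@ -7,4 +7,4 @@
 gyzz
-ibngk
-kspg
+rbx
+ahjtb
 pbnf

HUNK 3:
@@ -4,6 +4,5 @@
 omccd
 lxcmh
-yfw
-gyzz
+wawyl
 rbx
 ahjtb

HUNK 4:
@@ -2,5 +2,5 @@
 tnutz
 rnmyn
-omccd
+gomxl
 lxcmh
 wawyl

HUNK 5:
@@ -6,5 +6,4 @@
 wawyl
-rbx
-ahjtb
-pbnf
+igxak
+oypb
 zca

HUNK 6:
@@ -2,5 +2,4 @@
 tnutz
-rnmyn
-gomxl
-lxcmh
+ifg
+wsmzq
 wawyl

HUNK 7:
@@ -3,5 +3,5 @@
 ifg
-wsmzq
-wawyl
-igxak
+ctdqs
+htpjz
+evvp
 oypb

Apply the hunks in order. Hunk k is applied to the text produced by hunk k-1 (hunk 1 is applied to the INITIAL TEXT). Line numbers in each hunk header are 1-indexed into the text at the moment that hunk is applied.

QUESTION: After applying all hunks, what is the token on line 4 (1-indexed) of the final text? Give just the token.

Answer: ctdqs

Derivation:
Hunk 1: at line 2 remove [lwrd,lji,ihvuk] add [omccd,lxcmh,yfw] -> 11 lines: hwppn tnutz rnmyn omccd lxcmh yfw gyzz ibngk kspg pbnf zca
Hunk 2: at line 7 remove [ibngk,kspg] add [rbx,ahjtb] -> 11 lines: hwppn tnutz rnmyn omccd lxcmh yfw gyzz rbx ahjtb pbnf zca
Hunk 3: at line 4 remove [yfw,gyzz] add [wawyl] -> 10 lines: hwppn tnutz rnmyn omccd lxcmh wawyl rbx ahjtb pbnf zca
Hunk 4: at line 2 remove [omccd] add [gomxl] -> 10 lines: hwppn tnutz rnmyn gomxl lxcmh wawyl rbx ahjtb pbnf zca
Hunk 5: at line 6 remove [rbx,ahjtb,pbnf] add [igxak,oypb] -> 9 lines: hwppn tnutz rnmyn gomxl lxcmh wawyl igxak oypb zca
Hunk 6: at line 2 remove [rnmyn,gomxl,lxcmh] add [ifg,wsmzq] -> 8 lines: hwppn tnutz ifg wsmzq wawyl igxak oypb zca
Hunk 7: at line 3 remove [wsmzq,wawyl,igxak] add [ctdqs,htpjz,evvp] -> 8 lines: hwppn tnutz ifg ctdqs htpjz evvp oypb zca
Final line 4: ctdqs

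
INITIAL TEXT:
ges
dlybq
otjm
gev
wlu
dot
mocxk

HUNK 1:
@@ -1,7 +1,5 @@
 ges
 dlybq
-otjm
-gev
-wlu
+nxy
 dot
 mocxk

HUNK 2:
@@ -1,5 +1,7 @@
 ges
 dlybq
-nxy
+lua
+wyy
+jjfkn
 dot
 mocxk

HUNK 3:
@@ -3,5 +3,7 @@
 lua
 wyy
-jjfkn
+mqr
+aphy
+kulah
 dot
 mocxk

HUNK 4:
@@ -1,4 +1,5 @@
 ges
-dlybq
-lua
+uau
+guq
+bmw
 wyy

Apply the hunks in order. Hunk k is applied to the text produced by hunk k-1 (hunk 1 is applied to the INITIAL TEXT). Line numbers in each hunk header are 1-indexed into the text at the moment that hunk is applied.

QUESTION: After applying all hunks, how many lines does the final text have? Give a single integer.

Hunk 1: at line 1 remove [otjm,gev,wlu] add [nxy] -> 5 lines: ges dlybq nxy dot mocxk
Hunk 2: at line 1 remove [nxy] add [lua,wyy,jjfkn] -> 7 lines: ges dlybq lua wyy jjfkn dot mocxk
Hunk 3: at line 3 remove [jjfkn] add [mqr,aphy,kulah] -> 9 lines: ges dlybq lua wyy mqr aphy kulah dot mocxk
Hunk 4: at line 1 remove [dlybq,lua] add [uau,guq,bmw] -> 10 lines: ges uau guq bmw wyy mqr aphy kulah dot mocxk
Final line count: 10

Answer: 10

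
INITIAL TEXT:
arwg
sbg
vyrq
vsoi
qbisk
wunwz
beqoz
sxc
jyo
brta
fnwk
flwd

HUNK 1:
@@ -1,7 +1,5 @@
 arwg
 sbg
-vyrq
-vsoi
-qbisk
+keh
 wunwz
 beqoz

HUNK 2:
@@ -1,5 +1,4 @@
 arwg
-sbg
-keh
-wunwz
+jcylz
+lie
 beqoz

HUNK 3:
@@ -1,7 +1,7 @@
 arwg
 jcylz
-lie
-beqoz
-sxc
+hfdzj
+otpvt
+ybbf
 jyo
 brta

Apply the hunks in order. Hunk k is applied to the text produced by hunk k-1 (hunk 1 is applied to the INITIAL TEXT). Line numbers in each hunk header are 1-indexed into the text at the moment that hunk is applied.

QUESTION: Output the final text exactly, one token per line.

Hunk 1: at line 1 remove [vyrq,vsoi,qbisk] add [keh] -> 10 lines: arwg sbg keh wunwz beqoz sxc jyo brta fnwk flwd
Hunk 2: at line 1 remove [sbg,keh,wunwz] add [jcylz,lie] -> 9 lines: arwg jcylz lie beqoz sxc jyo brta fnwk flwd
Hunk 3: at line 1 remove [lie,beqoz,sxc] add [hfdzj,otpvt,ybbf] -> 9 lines: arwg jcylz hfdzj otpvt ybbf jyo brta fnwk flwd

Answer: arwg
jcylz
hfdzj
otpvt
ybbf
jyo
brta
fnwk
flwd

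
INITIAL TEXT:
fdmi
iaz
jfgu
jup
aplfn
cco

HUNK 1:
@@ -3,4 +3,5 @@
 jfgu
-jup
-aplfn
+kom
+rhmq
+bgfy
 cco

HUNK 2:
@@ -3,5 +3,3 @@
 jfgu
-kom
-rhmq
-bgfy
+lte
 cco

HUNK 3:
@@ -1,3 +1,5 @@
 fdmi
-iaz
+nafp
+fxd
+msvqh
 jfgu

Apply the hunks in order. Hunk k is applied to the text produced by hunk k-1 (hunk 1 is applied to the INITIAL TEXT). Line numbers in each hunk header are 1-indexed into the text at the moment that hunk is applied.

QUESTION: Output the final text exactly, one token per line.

Hunk 1: at line 3 remove [jup,aplfn] add [kom,rhmq,bgfy] -> 7 lines: fdmi iaz jfgu kom rhmq bgfy cco
Hunk 2: at line 3 remove [kom,rhmq,bgfy] add [lte] -> 5 lines: fdmi iaz jfgu lte cco
Hunk 3: at line 1 remove [iaz] add [nafp,fxd,msvqh] -> 7 lines: fdmi nafp fxd msvqh jfgu lte cco

Answer: fdmi
nafp
fxd
msvqh
jfgu
lte
cco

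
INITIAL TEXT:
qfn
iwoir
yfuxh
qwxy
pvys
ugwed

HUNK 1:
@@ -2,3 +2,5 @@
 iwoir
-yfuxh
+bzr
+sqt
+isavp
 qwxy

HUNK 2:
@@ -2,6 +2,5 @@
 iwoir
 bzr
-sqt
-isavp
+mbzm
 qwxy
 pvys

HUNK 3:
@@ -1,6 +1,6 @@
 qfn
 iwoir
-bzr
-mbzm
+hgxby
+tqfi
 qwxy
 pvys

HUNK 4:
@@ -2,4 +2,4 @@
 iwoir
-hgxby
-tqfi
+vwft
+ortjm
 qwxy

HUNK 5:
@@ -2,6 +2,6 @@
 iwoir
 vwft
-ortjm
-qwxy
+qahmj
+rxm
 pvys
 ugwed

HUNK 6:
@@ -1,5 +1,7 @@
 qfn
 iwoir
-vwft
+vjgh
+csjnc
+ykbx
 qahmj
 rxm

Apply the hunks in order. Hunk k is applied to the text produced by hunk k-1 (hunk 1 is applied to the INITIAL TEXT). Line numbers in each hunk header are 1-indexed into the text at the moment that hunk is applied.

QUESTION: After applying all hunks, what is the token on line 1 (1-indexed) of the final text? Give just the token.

Hunk 1: at line 2 remove [yfuxh] add [bzr,sqt,isavp] -> 8 lines: qfn iwoir bzr sqt isavp qwxy pvys ugwed
Hunk 2: at line 2 remove [sqt,isavp] add [mbzm] -> 7 lines: qfn iwoir bzr mbzm qwxy pvys ugwed
Hunk 3: at line 1 remove [bzr,mbzm] add [hgxby,tqfi] -> 7 lines: qfn iwoir hgxby tqfi qwxy pvys ugwed
Hunk 4: at line 2 remove [hgxby,tqfi] add [vwft,ortjm] -> 7 lines: qfn iwoir vwft ortjm qwxy pvys ugwed
Hunk 5: at line 2 remove [ortjm,qwxy] add [qahmj,rxm] -> 7 lines: qfn iwoir vwft qahmj rxm pvys ugwed
Hunk 6: at line 1 remove [vwft] add [vjgh,csjnc,ykbx] -> 9 lines: qfn iwoir vjgh csjnc ykbx qahmj rxm pvys ugwed
Final line 1: qfn

Answer: qfn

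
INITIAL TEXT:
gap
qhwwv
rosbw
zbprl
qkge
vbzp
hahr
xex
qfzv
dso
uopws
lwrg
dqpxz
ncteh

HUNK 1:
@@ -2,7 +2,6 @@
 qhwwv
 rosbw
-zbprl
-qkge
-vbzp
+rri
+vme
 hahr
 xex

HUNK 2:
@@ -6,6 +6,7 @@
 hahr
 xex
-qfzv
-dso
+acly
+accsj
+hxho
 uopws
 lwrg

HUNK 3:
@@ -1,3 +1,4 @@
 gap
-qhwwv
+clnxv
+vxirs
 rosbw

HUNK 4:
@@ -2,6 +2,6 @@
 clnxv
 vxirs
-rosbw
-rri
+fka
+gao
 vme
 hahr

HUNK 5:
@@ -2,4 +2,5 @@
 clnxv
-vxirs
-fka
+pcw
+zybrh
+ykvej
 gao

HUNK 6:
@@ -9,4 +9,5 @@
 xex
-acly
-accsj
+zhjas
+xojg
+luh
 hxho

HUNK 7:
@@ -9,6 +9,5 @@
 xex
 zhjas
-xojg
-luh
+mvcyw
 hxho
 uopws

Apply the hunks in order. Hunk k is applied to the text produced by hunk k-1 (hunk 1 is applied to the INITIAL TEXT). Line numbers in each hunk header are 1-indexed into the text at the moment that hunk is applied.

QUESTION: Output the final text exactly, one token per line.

Hunk 1: at line 2 remove [zbprl,qkge,vbzp] add [rri,vme] -> 13 lines: gap qhwwv rosbw rri vme hahr xex qfzv dso uopws lwrg dqpxz ncteh
Hunk 2: at line 6 remove [qfzv,dso] add [acly,accsj,hxho] -> 14 lines: gap qhwwv rosbw rri vme hahr xex acly accsj hxho uopws lwrg dqpxz ncteh
Hunk 3: at line 1 remove [qhwwv] add [clnxv,vxirs] -> 15 lines: gap clnxv vxirs rosbw rri vme hahr xex acly accsj hxho uopws lwrg dqpxz ncteh
Hunk 4: at line 2 remove [rosbw,rri] add [fka,gao] -> 15 lines: gap clnxv vxirs fka gao vme hahr xex acly accsj hxho uopws lwrg dqpxz ncteh
Hunk 5: at line 2 remove [vxirs,fka] add [pcw,zybrh,ykvej] -> 16 lines: gap clnxv pcw zybrh ykvej gao vme hahr xex acly accsj hxho uopws lwrg dqpxz ncteh
Hunk 6: at line 9 remove [acly,accsj] add [zhjas,xojg,luh] -> 17 lines: gap clnxv pcw zybrh ykvej gao vme hahr xex zhjas xojg luh hxho uopws lwrg dqpxz ncteh
Hunk 7: at line 9 remove [xojg,luh] add [mvcyw] -> 16 lines: gap clnxv pcw zybrh ykvej gao vme hahr xex zhjas mvcyw hxho uopws lwrg dqpxz ncteh

Answer: gap
clnxv
pcw
zybrh
ykvej
gao
vme
hahr
xex
zhjas
mvcyw
hxho
uopws
lwrg
dqpxz
ncteh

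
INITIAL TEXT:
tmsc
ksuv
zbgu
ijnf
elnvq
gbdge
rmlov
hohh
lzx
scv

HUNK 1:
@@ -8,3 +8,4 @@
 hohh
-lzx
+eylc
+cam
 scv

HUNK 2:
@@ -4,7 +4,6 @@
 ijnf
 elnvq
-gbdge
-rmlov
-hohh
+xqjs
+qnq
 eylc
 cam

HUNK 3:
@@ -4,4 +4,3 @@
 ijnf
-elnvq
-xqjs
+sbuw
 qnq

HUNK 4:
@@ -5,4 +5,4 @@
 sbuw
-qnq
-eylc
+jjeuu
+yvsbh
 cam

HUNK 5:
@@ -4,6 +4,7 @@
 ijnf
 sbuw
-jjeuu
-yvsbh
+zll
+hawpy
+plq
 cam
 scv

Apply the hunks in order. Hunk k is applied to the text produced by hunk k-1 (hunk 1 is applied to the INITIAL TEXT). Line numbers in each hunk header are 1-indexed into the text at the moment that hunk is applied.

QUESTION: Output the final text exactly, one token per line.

Hunk 1: at line 8 remove [lzx] add [eylc,cam] -> 11 lines: tmsc ksuv zbgu ijnf elnvq gbdge rmlov hohh eylc cam scv
Hunk 2: at line 4 remove [gbdge,rmlov,hohh] add [xqjs,qnq] -> 10 lines: tmsc ksuv zbgu ijnf elnvq xqjs qnq eylc cam scv
Hunk 3: at line 4 remove [elnvq,xqjs] add [sbuw] -> 9 lines: tmsc ksuv zbgu ijnf sbuw qnq eylc cam scv
Hunk 4: at line 5 remove [qnq,eylc] add [jjeuu,yvsbh] -> 9 lines: tmsc ksuv zbgu ijnf sbuw jjeuu yvsbh cam scv
Hunk 5: at line 4 remove [jjeuu,yvsbh] add [zll,hawpy,plq] -> 10 lines: tmsc ksuv zbgu ijnf sbuw zll hawpy plq cam scv

Answer: tmsc
ksuv
zbgu
ijnf
sbuw
zll
hawpy
plq
cam
scv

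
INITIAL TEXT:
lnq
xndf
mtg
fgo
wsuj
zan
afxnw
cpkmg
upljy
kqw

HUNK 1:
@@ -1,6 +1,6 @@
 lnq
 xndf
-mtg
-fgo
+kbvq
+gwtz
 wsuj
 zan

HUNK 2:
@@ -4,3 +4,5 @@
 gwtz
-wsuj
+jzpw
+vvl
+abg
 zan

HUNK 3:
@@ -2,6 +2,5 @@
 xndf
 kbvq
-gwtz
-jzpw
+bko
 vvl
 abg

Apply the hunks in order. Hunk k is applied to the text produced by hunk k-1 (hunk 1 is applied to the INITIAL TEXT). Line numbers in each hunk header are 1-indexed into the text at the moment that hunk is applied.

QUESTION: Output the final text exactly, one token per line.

Answer: lnq
xndf
kbvq
bko
vvl
abg
zan
afxnw
cpkmg
upljy
kqw

Derivation:
Hunk 1: at line 1 remove [mtg,fgo] add [kbvq,gwtz] -> 10 lines: lnq xndf kbvq gwtz wsuj zan afxnw cpkmg upljy kqw
Hunk 2: at line 4 remove [wsuj] add [jzpw,vvl,abg] -> 12 lines: lnq xndf kbvq gwtz jzpw vvl abg zan afxnw cpkmg upljy kqw
Hunk 3: at line 2 remove [gwtz,jzpw] add [bko] -> 11 lines: lnq xndf kbvq bko vvl abg zan afxnw cpkmg upljy kqw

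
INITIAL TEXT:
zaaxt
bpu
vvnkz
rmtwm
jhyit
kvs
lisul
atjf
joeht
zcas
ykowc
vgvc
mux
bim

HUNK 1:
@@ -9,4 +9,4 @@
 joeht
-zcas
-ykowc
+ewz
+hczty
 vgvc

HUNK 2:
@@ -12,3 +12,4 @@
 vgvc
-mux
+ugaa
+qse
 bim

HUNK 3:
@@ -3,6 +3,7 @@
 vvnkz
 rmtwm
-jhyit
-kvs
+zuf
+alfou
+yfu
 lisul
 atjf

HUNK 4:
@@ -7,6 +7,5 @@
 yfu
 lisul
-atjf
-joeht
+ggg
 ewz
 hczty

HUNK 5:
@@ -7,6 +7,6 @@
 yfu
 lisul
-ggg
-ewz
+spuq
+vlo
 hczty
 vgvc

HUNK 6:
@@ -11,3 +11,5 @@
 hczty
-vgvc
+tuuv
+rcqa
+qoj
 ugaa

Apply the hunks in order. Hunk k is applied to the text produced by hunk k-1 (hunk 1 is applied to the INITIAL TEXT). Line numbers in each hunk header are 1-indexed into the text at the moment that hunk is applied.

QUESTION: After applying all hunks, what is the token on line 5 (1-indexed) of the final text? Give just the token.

Hunk 1: at line 9 remove [zcas,ykowc] add [ewz,hczty] -> 14 lines: zaaxt bpu vvnkz rmtwm jhyit kvs lisul atjf joeht ewz hczty vgvc mux bim
Hunk 2: at line 12 remove [mux] add [ugaa,qse] -> 15 lines: zaaxt bpu vvnkz rmtwm jhyit kvs lisul atjf joeht ewz hczty vgvc ugaa qse bim
Hunk 3: at line 3 remove [jhyit,kvs] add [zuf,alfou,yfu] -> 16 lines: zaaxt bpu vvnkz rmtwm zuf alfou yfu lisul atjf joeht ewz hczty vgvc ugaa qse bim
Hunk 4: at line 7 remove [atjf,joeht] add [ggg] -> 15 lines: zaaxt bpu vvnkz rmtwm zuf alfou yfu lisul ggg ewz hczty vgvc ugaa qse bim
Hunk 5: at line 7 remove [ggg,ewz] add [spuq,vlo] -> 15 lines: zaaxt bpu vvnkz rmtwm zuf alfou yfu lisul spuq vlo hczty vgvc ugaa qse bim
Hunk 6: at line 11 remove [vgvc] add [tuuv,rcqa,qoj] -> 17 lines: zaaxt bpu vvnkz rmtwm zuf alfou yfu lisul spuq vlo hczty tuuv rcqa qoj ugaa qse bim
Final line 5: zuf

Answer: zuf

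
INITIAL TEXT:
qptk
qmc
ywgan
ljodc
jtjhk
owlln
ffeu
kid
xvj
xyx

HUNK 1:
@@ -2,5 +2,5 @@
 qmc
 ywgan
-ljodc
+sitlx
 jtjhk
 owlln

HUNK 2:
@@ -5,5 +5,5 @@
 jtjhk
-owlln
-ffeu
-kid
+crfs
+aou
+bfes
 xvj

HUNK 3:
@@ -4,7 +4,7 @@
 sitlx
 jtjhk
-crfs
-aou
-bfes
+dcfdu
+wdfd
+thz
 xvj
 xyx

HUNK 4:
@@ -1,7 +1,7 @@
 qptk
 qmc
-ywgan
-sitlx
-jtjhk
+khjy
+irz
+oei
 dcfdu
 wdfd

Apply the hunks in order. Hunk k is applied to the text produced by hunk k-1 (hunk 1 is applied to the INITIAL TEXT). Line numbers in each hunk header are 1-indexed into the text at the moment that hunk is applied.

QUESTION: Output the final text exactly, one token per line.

Answer: qptk
qmc
khjy
irz
oei
dcfdu
wdfd
thz
xvj
xyx

Derivation:
Hunk 1: at line 2 remove [ljodc] add [sitlx] -> 10 lines: qptk qmc ywgan sitlx jtjhk owlln ffeu kid xvj xyx
Hunk 2: at line 5 remove [owlln,ffeu,kid] add [crfs,aou,bfes] -> 10 lines: qptk qmc ywgan sitlx jtjhk crfs aou bfes xvj xyx
Hunk 3: at line 4 remove [crfs,aou,bfes] add [dcfdu,wdfd,thz] -> 10 lines: qptk qmc ywgan sitlx jtjhk dcfdu wdfd thz xvj xyx
Hunk 4: at line 1 remove [ywgan,sitlx,jtjhk] add [khjy,irz,oei] -> 10 lines: qptk qmc khjy irz oei dcfdu wdfd thz xvj xyx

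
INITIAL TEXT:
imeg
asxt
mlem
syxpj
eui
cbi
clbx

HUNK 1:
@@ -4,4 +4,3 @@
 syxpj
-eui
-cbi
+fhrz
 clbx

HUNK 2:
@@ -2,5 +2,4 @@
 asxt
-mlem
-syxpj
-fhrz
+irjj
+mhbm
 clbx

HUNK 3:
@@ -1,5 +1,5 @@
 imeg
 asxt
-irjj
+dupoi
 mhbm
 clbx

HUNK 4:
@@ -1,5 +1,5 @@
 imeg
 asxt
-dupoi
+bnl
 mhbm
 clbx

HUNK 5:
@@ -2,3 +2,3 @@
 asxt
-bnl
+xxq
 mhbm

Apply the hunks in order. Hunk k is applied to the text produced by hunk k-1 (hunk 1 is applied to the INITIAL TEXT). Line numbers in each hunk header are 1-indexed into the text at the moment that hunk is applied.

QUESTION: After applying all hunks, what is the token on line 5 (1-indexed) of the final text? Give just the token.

Answer: clbx

Derivation:
Hunk 1: at line 4 remove [eui,cbi] add [fhrz] -> 6 lines: imeg asxt mlem syxpj fhrz clbx
Hunk 2: at line 2 remove [mlem,syxpj,fhrz] add [irjj,mhbm] -> 5 lines: imeg asxt irjj mhbm clbx
Hunk 3: at line 1 remove [irjj] add [dupoi] -> 5 lines: imeg asxt dupoi mhbm clbx
Hunk 4: at line 1 remove [dupoi] add [bnl] -> 5 lines: imeg asxt bnl mhbm clbx
Hunk 5: at line 2 remove [bnl] add [xxq] -> 5 lines: imeg asxt xxq mhbm clbx
Final line 5: clbx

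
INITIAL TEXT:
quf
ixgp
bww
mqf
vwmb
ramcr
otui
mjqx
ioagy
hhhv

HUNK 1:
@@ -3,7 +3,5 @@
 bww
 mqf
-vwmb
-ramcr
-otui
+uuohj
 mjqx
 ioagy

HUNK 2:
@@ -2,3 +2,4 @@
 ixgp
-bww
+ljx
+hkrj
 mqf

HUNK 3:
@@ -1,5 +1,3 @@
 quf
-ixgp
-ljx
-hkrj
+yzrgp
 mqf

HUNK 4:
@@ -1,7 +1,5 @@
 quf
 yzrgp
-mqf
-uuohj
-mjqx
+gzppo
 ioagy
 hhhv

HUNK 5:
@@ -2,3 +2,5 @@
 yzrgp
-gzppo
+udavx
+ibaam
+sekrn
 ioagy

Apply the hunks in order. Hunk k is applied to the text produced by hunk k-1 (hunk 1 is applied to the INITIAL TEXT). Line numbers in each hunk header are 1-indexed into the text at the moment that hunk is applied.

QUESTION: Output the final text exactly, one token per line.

Hunk 1: at line 3 remove [vwmb,ramcr,otui] add [uuohj] -> 8 lines: quf ixgp bww mqf uuohj mjqx ioagy hhhv
Hunk 2: at line 2 remove [bww] add [ljx,hkrj] -> 9 lines: quf ixgp ljx hkrj mqf uuohj mjqx ioagy hhhv
Hunk 3: at line 1 remove [ixgp,ljx,hkrj] add [yzrgp] -> 7 lines: quf yzrgp mqf uuohj mjqx ioagy hhhv
Hunk 4: at line 1 remove [mqf,uuohj,mjqx] add [gzppo] -> 5 lines: quf yzrgp gzppo ioagy hhhv
Hunk 5: at line 2 remove [gzppo] add [udavx,ibaam,sekrn] -> 7 lines: quf yzrgp udavx ibaam sekrn ioagy hhhv

Answer: quf
yzrgp
udavx
ibaam
sekrn
ioagy
hhhv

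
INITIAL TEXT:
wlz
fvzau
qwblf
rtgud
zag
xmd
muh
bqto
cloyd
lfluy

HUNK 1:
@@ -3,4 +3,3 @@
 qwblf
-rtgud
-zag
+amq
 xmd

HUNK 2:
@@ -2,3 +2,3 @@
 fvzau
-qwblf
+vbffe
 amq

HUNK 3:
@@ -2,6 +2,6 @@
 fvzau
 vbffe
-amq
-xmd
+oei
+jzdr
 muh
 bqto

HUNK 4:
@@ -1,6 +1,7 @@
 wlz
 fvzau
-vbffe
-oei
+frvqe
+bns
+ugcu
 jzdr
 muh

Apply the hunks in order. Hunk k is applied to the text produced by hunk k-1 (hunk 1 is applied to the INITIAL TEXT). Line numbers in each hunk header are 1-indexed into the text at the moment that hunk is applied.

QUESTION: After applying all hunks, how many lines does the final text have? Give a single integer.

Hunk 1: at line 3 remove [rtgud,zag] add [amq] -> 9 lines: wlz fvzau qwblf amq xmd muh bqto cloyd lfluy
Hunk 2: at line 2 remove [qwblf] add [vbffe] -> 9 lines: wlz fvzau vbffe amq xmd muh bqto cloyd lfluy
Hunk 3: at line 2 remove [amq,xmd] add [oei,jzdr] -> 9 lines: wlz fvzau vbffe oei jzdr muh bqto cloyd lfluy
Hunk 4: at line 1 remove [vbffe,oei] add [frvqe,bns,ugcu] -> 10 lines: wlz fvzau frvqe bns ugcu jzdr muh bqto cloyd lfluy
Final line count: 10

Answer: 10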